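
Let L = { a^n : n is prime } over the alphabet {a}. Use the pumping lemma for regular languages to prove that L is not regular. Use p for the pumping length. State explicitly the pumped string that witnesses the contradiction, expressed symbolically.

a^{q(1+k)}

Suppose for contradiction that L is regular, and let p be the pumping length.
Let q be a prime with q ≥ p+2 (infinitely many primes exist), and take w = a^q ∈ L with |w| = q ≥ p.
By the pumping lemma, w = xyz with |xy| ≤ p and y is nonempty.
Then y = a^k for some k with 1 ≤ k ≤ p.
Since 1 ≤ k ≤ p, |xz| = q-k. Pump with i = q+1: |xy^{q+1}z| = (q-k)+(q+1)k = q+qk = q(1+k), which is composite (both factors ≥ 2). So xy^{q+1}z = a^{q(1+k)} ∉ L.
Contradiction. Therefore L is not regular.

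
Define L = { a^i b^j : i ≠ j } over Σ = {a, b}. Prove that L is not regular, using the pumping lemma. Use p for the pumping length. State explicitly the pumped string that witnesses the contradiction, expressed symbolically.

a^{p+p!} b^{p+p!}

Assume L is regular; let p be its pumping constant.
Choose w = a^p b^{p+p!}. Since p ≠ p+p!, w ∈ L; and |w| ≥ p.
Write w = xyz as guaranteed by the lemma, with |xy| ≤ p and |y| > 0.
Because |xy| ≤ p and w begins with p copies of a, we have y = a^k with 1 ≤ k ≤ p.
Since 1 ≤ k ≤ p, k divides p!; set t = 1 + p!/k. Then xy^t z has p + (p!/k)·k = p + p! copies of a. Now the a-count equals the b-count, so i ≠ j fails. So xy^t z = a^{p+p!} b^{p+p!} ∉ L.
This contradicts the pumping lemma, so L is not regular.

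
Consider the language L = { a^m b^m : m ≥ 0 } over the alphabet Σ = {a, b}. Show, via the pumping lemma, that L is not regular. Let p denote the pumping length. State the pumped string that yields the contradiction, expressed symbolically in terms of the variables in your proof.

Toward a contradiction, assume L is regular with pumping length p.
Choose w = a^p b^p, which is in L with |w| = 2p ≥ p.
Write w = xyz as guaranteed by the lemma, with |xy| ≤ p and |y| > 0.
Because |xy| ≤ p and w begins with p copies of a, we have y = a^k with 1 ≤ k ≤ p.
Pump with i = 2: xy^2z = a^{p+k} b^p. For this to lie in L we would need p = p+k, which forces k = 0. But k ≥ 1, so xy^2z ∉ L.
This contradicts the pumping lemma, so L is not regular.

a^{p+k} b^p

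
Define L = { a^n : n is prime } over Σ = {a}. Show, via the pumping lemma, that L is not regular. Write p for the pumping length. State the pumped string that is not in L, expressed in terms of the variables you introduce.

Assume L is regular; let p be its pumping constant.
Let q be a prime with q ≥ p+2 (infinitely many primes exist), and take w = a^q ∈ L with |w| = q ≥ p.
Write w = xyz as guaranteed by the lemma, with |xy| ≤ p and |y| > 0.
Then y = a^k for some k with 1 ≤ k ≤ p.
Since 1 ≤ k ≤ p, |xz| = q-k. Pump with i = q+1: |xy^{q+1}z| = (q-k)+(q+1)k = q+qk = q(1+k), which is composite (both factors ≥ 2). So xy^{q+1}z = a^{q(1+k)} ∉ L.
This is a contradiction; hence L is not regular.

a^{q(1+k)}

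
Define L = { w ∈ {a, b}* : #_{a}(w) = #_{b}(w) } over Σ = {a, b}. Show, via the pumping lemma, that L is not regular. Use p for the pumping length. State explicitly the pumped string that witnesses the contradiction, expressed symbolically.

Suppose for contradiction that L is regular, and let p be the pumping length.
Choose w = a^p b^p ∈ L with |w| = 2p ≥ p.
Write w = xyz as guaranteed by the lemma, with |xy| ≤ p and |y| ≥ 1.
The first p characters of w are a's, so xy (and hence y) consists only of a's. Write y = a^k, 1 ≤ k ≤ p.
Pump with i = 2: xy^2z = a^{p+k} b^p has p+k occurrences of a but only p of b. Since k ≥ 1 the counts differ, so xy^2z ∉ L.
Contradiction. Therefore L is not regular.

a^{p+k} b^p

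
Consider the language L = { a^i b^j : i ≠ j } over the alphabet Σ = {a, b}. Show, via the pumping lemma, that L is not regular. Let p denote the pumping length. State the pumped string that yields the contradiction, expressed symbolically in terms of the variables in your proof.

Assume L is regular; let p be its pumping constant.
Choose w = a^p b^{p+p!}. Since p ≠ p+p!, w ∈ L; and |w| ≥ p.
The pumping lemma gives a decomposition w = xyz where |xy| ≤ p and y is nonempty.
Since the first p symbols of w are all a's and |xy| ≤ p, y lies entirely in the leading a-block: y = a^k for some k with 1 ≤ k ≤ p.
Since 1 ≤ k ≤ p, k divides p!; set t = 1 + p!/k. Then xy^t z has p + (p!/k)·k = p + p! copies of a. Now the a-count equals the b-count, so i ≠ j fails. So xy^t z = a^{p+p!} b^{p+p!} ∉ L.
Contradiction. Therefore L is not regular.

a^{p+p!} b^{p+p!}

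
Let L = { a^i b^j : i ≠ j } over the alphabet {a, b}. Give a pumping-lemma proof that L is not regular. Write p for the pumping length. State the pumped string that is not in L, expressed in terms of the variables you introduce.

Toward a contradiction, assume L is regular with pumping length p.
Choose w = a^p b^{p+p!}. Since p ≠ p+p!, w ∈ L; and |w| ≥ p.
Write w = xyz as guaranteed by the lemma, with |xy| ≤ p and |y| ≥ 1.
Because |xy| ≤ p and w begins with p copies of a, we have y = a^k with 1 ≤ k ≤ p.
Since 1 ≤ k ≤ p, k divides p!; set t = 1 + p!/k. Then xy^t z has p + (p!/k)·k = p + p! copies of a. Now the a-count equals the b-count, so i ≠ j fails. So xy^t z = a^{p+p!} b^{p+p!} ∉ L.
This contradicts the pumping lemma, so L is not regular.

a^{p+p!} b^{p+p!}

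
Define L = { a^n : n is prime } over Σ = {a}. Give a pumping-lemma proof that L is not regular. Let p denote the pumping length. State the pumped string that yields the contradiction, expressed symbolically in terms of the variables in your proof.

Suppose for contradiction that L is regular, and let p be the pumping length.
Let q be a prime with q ≥ p+2 (infinitely many primes exist), and take w = a^q ∈ L with |w| = q ≥ p.
By the pumping lemma, w = xyz with |xy| ≤ p and |y| > 0.
Then y = a^k for some k with 1 ≤ k ≤ p.
Since 1 ≤ k ≤ p, |xz| = q-k. Pump with i = q+1: |xy^{q+1}z| = (q-k)+(q+1)k = q+qk = q(1+k), which is composite (both factors ≥ 2). So xy^{q+1}z = a^{q(1+k)} ∉ L.
This contradicts the pumping lemma, so L is not regular.

a^{q(1+k)}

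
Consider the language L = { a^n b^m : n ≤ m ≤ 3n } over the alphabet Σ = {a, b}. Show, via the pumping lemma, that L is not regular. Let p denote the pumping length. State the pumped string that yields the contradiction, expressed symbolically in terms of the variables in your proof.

Suppose for contradiction that L is regular, and let p be the pumping length.
Take w = a^p b^p ∈ L (since p ≤ p ≤ 3p), with |w| = 2p ≥ p.
By the pumping lemma, w = xyz with |xy| ≤ p and y is nonempty.
The first p characters of w are a's, so xy (and hence y) consists only of a's. Write y = a^k, 1 ≤ k ≤ p.
Pump with i = 2: xy^2z = a^{p+k} b^p. Now n = p+k > p = m, so the condition n ≤ m fails. Thus xy^2z ∉ L.
This is a contradiction; hence L is not regular.

a^{p+k} b^p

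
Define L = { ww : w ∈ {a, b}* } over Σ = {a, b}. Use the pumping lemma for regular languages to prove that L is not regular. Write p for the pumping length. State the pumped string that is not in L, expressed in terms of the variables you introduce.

Toward a contradiction, assume L is regular with pumping length p.
Take w = a^p b^p a^p b^p = uu where u = a^pb^p; then w ∈ L and |w| = 4p ≥ p.
Write w = xyz as guaranteed by the lemma, with |xy| ≤ p and |y| > 0.
The first p characters of w are a's, so xy (and hence y) consists only of a's. Write y = a^k, 1 ≤ k ≤ p.
Pump with i = 2: xy^2z = a^{p+k} b^p a^p b^p, of length 4p+k. Suppose this equals vv. The string starts with a and ends with b, so v does too; thus the boundary between the two copies of v is a b→a transition. There is exactly one such transition, at position 2p+k, so |v| = 2p+k and |vv| = 4p+2k ≠ 4p+k since k ≥ 1. So xy^2z ∉ L.
This contradicts the pumping lemma, so L is not regular.

a^{p+k} b^p a^p b^p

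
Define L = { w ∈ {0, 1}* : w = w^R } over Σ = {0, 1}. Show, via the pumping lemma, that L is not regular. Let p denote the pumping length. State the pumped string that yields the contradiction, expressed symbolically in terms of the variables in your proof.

0^{p+k} 1 0^p

Suppose for contradiction that L is regular, and let p be the pumping length.
Take w = 0^p 1 0^p, a palindrome of length 2p+1 ≥ p.
The pumping lemma gives a decomposition w = xyz where |xy| ≤ p and y is nonempty.
The first p characters of w are 0's, so xy (and hence y) consists only of 0's. Write y = 0^k, 1 ≤ k ≤ p.
Pump with i = 2: xy^2z = 0^{p+k} 1 0^p. Its reverse is 0^p 1 0^{p+k}, which differs from xy^2z since k ≥ 1. So xy^2z is not a palindrome and xy^2z ∉ L.
This contradicts the pumping lemma, so L is not regular.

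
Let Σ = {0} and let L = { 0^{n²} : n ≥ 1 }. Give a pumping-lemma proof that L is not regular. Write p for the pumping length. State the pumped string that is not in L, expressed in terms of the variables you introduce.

Assume L is regular; let p be its pumping constant.
Take w = 0^{p²} ∈ L with |w| = p² ≥ p.
Write w = xyz as guaranteed by the lemma, with |xy| ≤ p and |y| > 0.
Then y = 0^k for some k with 1 ≤ k ≤ p.
Pump with i = 2: xy^2z = 0^{p²+k}. Since 1 ≤ k ≤ p, p² < p²+k ≤ p²+p < (p+1)², so p²+k lies strictly between consecutive squares and is not a perfect square. So xy^2z ∉ L.
This contradicts the pumping lemma, so L is not regular.

0^{p²+k}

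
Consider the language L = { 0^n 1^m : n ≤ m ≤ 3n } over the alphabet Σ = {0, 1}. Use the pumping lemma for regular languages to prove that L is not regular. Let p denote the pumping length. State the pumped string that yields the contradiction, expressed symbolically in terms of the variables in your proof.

Toward a contradiction, assume L is regular with pumping length p.
Take w = 0^p 1^p ∈ L (since p ≤ p ≤ 3p), with |w| = 2p ≥ p.
By the pumping lemma, w = xyz with |xy| ≤ p and y is nonempty.
Because |xy| ≤ p and w begins with p copies of 0, we have y = 0^k with 1 ≤ k ≤ p.
Pump with i = 2: xy^2z = 0^{p+k} 1^p. Now n = p+k > p = m, so the condition n ≤ m fails. Thus xy^2z ∉ L.
This is a contradiction; hence L is not regular.

0^{p+k} 1^p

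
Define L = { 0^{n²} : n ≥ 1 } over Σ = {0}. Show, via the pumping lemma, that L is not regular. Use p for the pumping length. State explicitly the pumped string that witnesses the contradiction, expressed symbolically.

Suppose for contradiction that L is regular, and let p be the pumping length.
Take w = 0^{p²} ∈ L with |w| = p² ≥ p.
Write w = xyz as guaranteed by the lemma, with |xy| ≤ p and |y| ≥ 1.
Then y = 0^k for some k with 1 ≤ k ≤ p.
Pump with i = 2: xy^2z = 0^{p²+k}. Since 1 ≤ k ≤ p, p² < p²+k ≤ p²+p < (p+1)², so p²+k lies strictly between consecutive squares and is not a perfect square. So xy^2z ∉ L.
This is a contradiction; hence L is not regular.

0^{p²+k}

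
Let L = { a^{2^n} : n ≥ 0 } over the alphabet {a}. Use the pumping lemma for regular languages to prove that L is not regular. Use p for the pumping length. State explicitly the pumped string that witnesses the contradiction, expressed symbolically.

Assume L is regular. Let p be the pumping length given by the pumping lemma.
Take w = a^{2^p} ∈ L with |w| = 2^p ≥ p.
The pumping lemma gives a decomposition w = xyz where |xy| ≤ p and |y| > 0.
Then y = a^k for some k with 1 ≤ k ≤ p.
Pump with i = 2: xy^2z = a^{2^p+k}. Since 1 ≤ k ≤ p < 2^p, we have 2^p < 2^p+k < 2^{p+1}, so 2^p+k is not a power of 2. So xy^2z ∉ L.
This contradicts the pumping lemma, so L is not regular.

a^{2^p+k}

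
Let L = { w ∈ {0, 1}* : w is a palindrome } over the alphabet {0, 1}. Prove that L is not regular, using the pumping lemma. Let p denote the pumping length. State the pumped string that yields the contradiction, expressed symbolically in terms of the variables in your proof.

0^{p+k} 1 0^p

Assume L is regular; let p be its pumping constant.
Take w = 0^p 1 0^p, a palindrome of length 2p+1 ≥ p.
By the pumping lemma, w = xyz with |xy| ≤ p and |y| > 0.
Because |xy| ≤ p and w begins with p copies of 0, we have y = 0^k with 1 ≤ k ≤ p.
Pump with i = 2: xy^2z = 0^{p+k} 1 0^p. Its reverse is 0^p 1 0^{p+k}, which differs from xy^2z since k ≥ 1. So xy^2z is not a palindrome and xy^2z ∉ L.
This is a contradiction; hence L is not regular.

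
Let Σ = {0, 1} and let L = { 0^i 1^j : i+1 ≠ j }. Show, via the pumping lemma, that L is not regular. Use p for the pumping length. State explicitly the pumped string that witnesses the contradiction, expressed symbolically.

0^{p+p!} 1^{p+p!+1}

Assume L is regular. Let p be the pumping length given by the pumping lemma.
Choose w = 0^p 1^{p+p!+1}. Since p ≠ (p+p!+1)-1 = p+p!, w ∈ L; and |w| ≥ p.
The pumping lemma gives a decomposition w = xyz where |xy| ≤ p and |y| > 0.
Because |xy| ≤ p and w begins with p copies of 0, we have y = 0^k with 1 ≤ k ≤ p.
Since 1 ≤ k ≤ p, k divides p!; set t = 1 + p!/k. Then xy^t z has p + (p!/k)·k = p + p! copies of 0. Now the 0-count is p+p! and (1-count)-1 = (p+p!+1)-1 = p+p!, so i+1 ≠ j fails. So xy^t z = 0^{p+p!} 1^{p+p!+1} ∉ L.
This is a contradiction; hence L is not regular.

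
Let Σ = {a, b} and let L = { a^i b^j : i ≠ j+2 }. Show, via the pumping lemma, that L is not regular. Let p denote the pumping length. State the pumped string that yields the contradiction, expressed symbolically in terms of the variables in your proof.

a^{p+p!} b^{p+p!-2}

Assume L is regular. Let p be the pumping length given by the pumping lemma.
Choose w = a^p b^{p+p!-2}. Since p ≠ (p+p!-2)+2 = p+p!, w ∈ L; and |w| ≥ p.
By the pumping lemma, w = xyz with |xy| ≤ p and y is nonempty.
Since the first p symbols of w are all a's and |xy| ≤ p, y lies entirely in the leading a-block: y = a^k for some k with 1 ≤ k ≤ p.
Since 1 ≤ k ≤ p, k divides p!; set t = 1 + p!/k. Then xy^t z has p + (p!/k)·k = p + p! copies of a. Now the a-count is p+p! and (b-count)+2 = (p+p!-2)+2 = p+p!, so i ≠ j+2 fails. So xy^t z = a^{p+p!} b^{p+p!-2} ∉ L.
Contradiction. Therefore L is not regular.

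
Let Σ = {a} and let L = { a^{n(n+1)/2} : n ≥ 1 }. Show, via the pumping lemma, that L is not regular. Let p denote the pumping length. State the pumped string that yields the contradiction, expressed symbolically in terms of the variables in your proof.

Suppose for contradiction that L is regular, and let p be the pumping length.
Take w = a^{p(p+1)/2} ∈ L with |w| = p(p+1)/2 ≥ p.
Write w = xyz as guaranteed by the lemma, with |xy| ≤ p and y is nonempty.
Then y = a^k for some k with 1 ≤ k ≤ p.
Pump with i = 2: xy^2z = a^{p(p+1)/2+k}. Since 1 ≤ k ≤ p, p(p+1)/2 < p(p+1)/2+k ≤ p(p+1)/2+p < (p+1)(p+2)/2, so p(p+1)/2+k is strictly between consecutive triangular numbers. So xy^2z ∉ L.
This is a contradiction; hence L is not regular.

a^{p(p+1)/2+k}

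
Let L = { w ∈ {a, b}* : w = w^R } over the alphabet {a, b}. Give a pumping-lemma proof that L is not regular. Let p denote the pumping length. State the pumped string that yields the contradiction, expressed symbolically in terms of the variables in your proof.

a^{p+k} b a^p

Assume L is regular. Let p be the pumping length given by the pumping lemma.
Take w = a^p b a^p, a palindrome of length 2p+1 ≥ p.
Write w = xyz as guaranteed by the lemma, with |xy| ≤ p and |y| ≥ 1.
Because |xy| ≤ p and w begins with p copies of a, we have y = a^k with 1 ≤ k ≤ p.
Pump with i = 2: xy^2z = a^{p+k} b a^p. Its reverse is a^p b a^{p+k}, which differs from xy^2z since k ≥ 1. So xy^2z is not a palindrome and xy^2z ∉ L.
This is a contradiction; hence L is not regular.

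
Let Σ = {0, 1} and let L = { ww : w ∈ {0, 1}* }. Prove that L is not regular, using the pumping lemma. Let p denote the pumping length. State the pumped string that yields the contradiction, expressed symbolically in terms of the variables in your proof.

Suppose for contradiction that L is regular, and let p be the pumping length.
Take w = 0^p 1^p 0^p 1^p = uu where u = 0^p1^p; then w ∈ L and |w| = 4p ≥ p.
The pumping lemma gives a decomposition w = xyz where |xy| ≤ p and |y| ≥ 1.
Since the first p symbols of w are all 0's and |xy| ≤ p, y lies entirely in the leading 0-block: y = 0^k for some k with 1 ≤ k ≤ p.
Pump with i = 2: xy^2z = 0^{p+k} 1^p 0^p 1^p, of length 4p+k. Suppose this equals vv. The string starts with 0 and ends with 1, so v does too; thus the boundary between the two copies of v is a 1→0 transition. There is exactly one such transition, at position 2p+k, so |v| = 2p+k and |vv| = 4p+2k ≠ 4p+k since k ≥ 1. So xy^2z ∉ L.
This is a contradiction; hence L is not regular.

0^{p+k} 1^p 0^p 1^p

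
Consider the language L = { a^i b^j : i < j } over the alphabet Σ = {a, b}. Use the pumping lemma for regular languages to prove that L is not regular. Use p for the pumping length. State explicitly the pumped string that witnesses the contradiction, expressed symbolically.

a^{p+k} b^{p+1}

Toward a contradiction, assume L is regular with pumping length p.
Choose w = a^p b^{p+1} ∈ L, with |w| = 2p+1 ≥ p.
By the pumping lemma, w = xyz with |xy| ≤ p and y is nonempty.
Because |xy| ≤ p and w begins with p copies of a, we have y = a^k with 1 ≤ k ≤ p.
Consider xy^2z = a^{p+k} b^{p+1}. Since k ≥ 1, the a-count p+k is at least p+1, so i < j fails; thus xy^2z ∉ L.
This contradicts the pumping lemma, so L is not regular.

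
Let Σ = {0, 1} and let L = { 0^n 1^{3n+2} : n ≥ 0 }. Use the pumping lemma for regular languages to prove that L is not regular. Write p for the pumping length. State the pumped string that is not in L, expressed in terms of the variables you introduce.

Toward a contradiction, assume L is regular with pumping length p.
Take w = 0^p 1^{3p+2}. Then w ∈ L and |w| = 4p+2 ≥ p.
By the pumping lemma, w = xyz with |xy| ≤ p and y is nonempty.
The first p characters of w are 0's, so xy (and hence y) consists only of 0's. Write y = 0^k, 1 ≤ k ≤ p.
Pump with i = 2: xy^2z = 0^{p+k} 1^{3p+2}. For this to lie in L we would need 3p+2 = 3(p+k)+2, which forces k = 0. But k ≥ 1, so xy^2z ∉ L.
This contradicts the pumping lemma, so L is not regular.

0^{p+k} 1^{3p+2}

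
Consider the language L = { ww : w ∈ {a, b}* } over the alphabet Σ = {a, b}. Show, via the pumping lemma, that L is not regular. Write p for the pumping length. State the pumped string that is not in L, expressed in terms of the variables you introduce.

a^{p+k} b^p a^p b^p

Toward a contradiction, assume L is regular with pumping length p.
Take w = a^p b^p a^p b^p = uu where u = a^pb^p; then w ∈ L and |w| = 4p ≥ p.
By the pumping lemma, w = xyz with |xy| ≤ p and |y| ≥ 1.
The first p characters of w are a's, so xy (and hence y) consists only of a's. Write y = a^k, 1 ≤ k ≤ p.
Pump with i = 2: xy^2z = a^{p+k} b^p a^p b^p, of length 4p+k. Suppose this equals vv. The string starts with a and ends with b, so v does too; thus the boundary between the two copies of v is a b→a transition. There is exactly one such transition, at position 2p+k, so |v| = 2p+k and |vv| = 4p+2k ≠ 4p+k since k ≥ 1. So xy^2z ∉ L.
Contradiction. Therefore L is not regular.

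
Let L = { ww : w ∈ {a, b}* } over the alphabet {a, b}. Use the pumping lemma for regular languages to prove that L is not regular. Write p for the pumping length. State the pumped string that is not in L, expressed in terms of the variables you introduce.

a^{p+k} b^p a^p b^p

Assume L is regular. Let p be the pumping length given by the pumping lemma.
Take w = a^p b^p a^p b^p = uu where u = a^pb^p; then w ∈ L and |w| = 4p ≥ p.
Write w = xyz as guaranteed by the lemma, with |xy| ≤ p and |y| ≥ 1.
Since the first p symbols of w are all a's and |xy| ≤ p, y lies entirely in the leading a-block: y = a^k for some k with 1 ≤ k ≤ p.
Pump with i = 2: xy^2z = a^{p+k} b^p a^p b^p, of length 4p+k. Suppose this equals vv. The string starts with a and ends with b, so v does too; thus the boundary between the two copies of v is a b→a transition. There is exactly one such transition, at position 2p+k, so |v| = 2p+k and |vv| = 4p+2k ≠ 4p+k since k ≥ 1. So xy^2z ∉ L.
This is a contradiction; hence L is not regular.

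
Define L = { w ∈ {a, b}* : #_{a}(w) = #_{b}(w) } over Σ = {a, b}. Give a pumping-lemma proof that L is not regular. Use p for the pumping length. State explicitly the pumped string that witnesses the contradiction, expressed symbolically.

Assume L is regular. Let p be the pumping length given by the pumping lemma.
Choose w = a^p b^p ∈ L with |w| = 2p ≥ p.
Write w = xyz as guaranteed by the lemma, with |xy| ≤ p and |y| ≥ 1.
The first p characters of w are a's, so xy (and hence y) consists only of a's. Write y = a^k, 1 ≤ k ≤ p.
Pump with i = 2: xy^2z = a^{p+k} b^p has p+k occurrences of a but only p of b. Since k ≥ 1 the counts differ, so xy^2z ∉ L.
This is a contradiction; hence L is not regular.

a^{p+k} b^p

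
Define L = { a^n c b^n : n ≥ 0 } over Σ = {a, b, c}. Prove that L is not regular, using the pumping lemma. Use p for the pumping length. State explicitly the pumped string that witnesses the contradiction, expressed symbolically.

Assume L is regular; let p be its pumping constant.
Take w = a^p c b^p ∈ L with |w| = 2p+1 ≥ p.
Write w = xyz as guaranteed by the lemma, with |xy| ≤ p and |y| ≥ 1.
The first p characters of w are a's, so xy (and hence y) consists only of a's. Write y = a^k, 1 ≤ k ≤ p.
Pump with i = 2: xy^2z = a^{p+k} c b^p, which would require p+k = p. But k ≥ 1, so xy^2z ∉ L.
This is a contradiction; hence L is not regular.

a^{p+k} c b^p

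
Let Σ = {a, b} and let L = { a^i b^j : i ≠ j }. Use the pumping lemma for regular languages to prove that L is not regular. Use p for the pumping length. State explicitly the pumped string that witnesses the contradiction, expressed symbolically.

a^{p+p!} b^{p+p!}

Assume L is regular; let p be its pumping constant.
Choose w = a^p b^{p+p!}. Since p ≠ p+p!, w ∈ L; and |w| ≥ p.
By the pumping lemma, w = xyz with |xy| ≤ p and |y| ≥ 1.
Since the first p symbols of w are all a's and |xy| ≤ p, y lies entirely in the leading a-block: y = a^k for some k with 1 ≤ k ≤ p.
Since 1 ≤ k ≤ p, k divides p!; set t = 1 + p!/k. Then xy^t z has p + (p!/k)·k = p + p! copies of a. Now the a-count equals the b-count, so i ≠ j fails. So xy^t z = a^{p+p!} b^{p+p!} ∉ L.
Contradiction. Therefore L is not regular.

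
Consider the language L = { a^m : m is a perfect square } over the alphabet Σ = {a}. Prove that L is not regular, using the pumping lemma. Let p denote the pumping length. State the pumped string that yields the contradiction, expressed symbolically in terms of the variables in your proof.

a^{p²+k}

Assume L is regular; let p be its pumping constant.
Take w = a^{p²} ∈ L with |w| = p² ≥ p.
By the pumping lemma, w = xyz with |xy| ≤ p and y is nonempty.
Then y = a^k for some k with 1 ≤ k ≤ p.
Pump with i = 2: xy^2z = a^{p²+k}. Since 1 ≤ k ≤ p, p² < p²+k ≤ p²+p < (p+1)², so p²+k lies strictly between consecutive squares and is not a perfect square. So xy^2z ∉ L.
Contradiction. Therefore L is not regular.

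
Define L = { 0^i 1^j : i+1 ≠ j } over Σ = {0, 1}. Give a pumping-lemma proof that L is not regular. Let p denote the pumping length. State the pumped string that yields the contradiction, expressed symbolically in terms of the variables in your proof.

Toward a contradiction, assume L is regular with pumping length p.
Choose w = 0^p 1^{p+p!+1}. Since p ≠ (p+p!+1)-1 = p+p!, w ∈ L; and |w| ≥ p.
By the pumping lemma, w = xyz with |xy| ≤ p and |y| > 0.
Because |xy| ≤ p and w begins with p copies of 0, we have y = 0^k with 1 ≤ k ≤ p.
Since 1 ≤ k ≤ p, k divides p!; set t = 1 + p!/k. Then xy^t z has p + (p!/k)·k = p + p! copies of 0. Now the 0-count is p+p! and (1-count)-1 = (p+p!+1)-1 = p+p!, so i+1 ≠ j fails. So xy^t z = 0^{p+p!} 1^{p+p!+1} ∉ L.
Contradiction. Therefore L is not regular.

0^{p+p!} 1^{p+p!+1}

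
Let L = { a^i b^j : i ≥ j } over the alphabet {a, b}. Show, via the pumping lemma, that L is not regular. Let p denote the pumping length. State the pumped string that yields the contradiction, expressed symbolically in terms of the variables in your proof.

Suppose for contradiction that L is regular, and let p be the pumping length.
Choose w = a^p b^p ∈ L, with |w| = 2p ≥ p.
Write w = xyz as guaranteed by the lemma, with |xy| ≤ p and |y| ≥ 1.
The first p characters of w are a's, so xy (and hence y) consists only of a's. Write y = a^k, 1 ≤ k ≤ p.
Consider xy^0z = xz = a^{p-k} b^p. Since k ≥ 1, the a-count p-k is less than p, so i ≥ j fails; thus xz ∉ L.
This is a contradiction; hence L is not regular.

a^{p-k} b^p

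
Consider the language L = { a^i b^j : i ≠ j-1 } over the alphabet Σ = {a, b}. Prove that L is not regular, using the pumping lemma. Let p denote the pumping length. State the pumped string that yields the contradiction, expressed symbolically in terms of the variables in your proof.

Suppose for contradiction that L is regular, and let p be the pumping length.
Choose w = a^p b^{p+p!+1}. Since p ≠ (p+p!+1)-1 = p+p!, w ∈ L; and |w| ≥ p.
Write w = xyz as guaranteed by the lemma, with |xy| ≤ p and |y| ≥ 1.
The first p characters of w are a's, so xy (and hence y) consists only of a's. Write y = a^k, 1 ≤ k ≤ p.
Since 1 ≤ k ≤ p, k divides p!; set t = 1 + p!/k. Then xy^t z has p + (p!/k)·k = p + p! copies of a. Now the a-count is p+p! and (b-count)-1 = (p+p!+1)-1 = p+p!, so i ≠ j-1 fails. So xy^t z = a^{p+p!} b^{p+p!+1} ∉ L.
Contradiction. Therefore L is not regular.

a^{p+p!} b^{p+p!+1}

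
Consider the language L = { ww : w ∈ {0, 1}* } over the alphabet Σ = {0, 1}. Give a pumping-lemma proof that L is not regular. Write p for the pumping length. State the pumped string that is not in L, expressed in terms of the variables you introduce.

Assume L is regular. Let p be the pumping length given by the pumping lemma.
Take w = 0^p 1^p 0^p 1^p = uu where u = 0^p1^p; then w ∈ L and |w| = 4p ≥ p.
By the pumping lemma, w = xyz with |xy| ≤ p and y is nonempty.
The first p characters of w are 0's, so xy (and hence y) consists only of 0's. Write y = 0^k, 1 ≤ k ≤ p.
Pump with i = 2: xy^2z = 0^{p+k} 1^p 0^p 1^p, of length 4p+k. Suppose this equals vv. The string starts with 0 and ends with 1, so v does too; thus the boundary between the two copies of v is a 1→0 transition. There is exactly one such transition, at position 2p+k, so |v| = 2p+k and |vv| = 4p+2k ≠ 4p+k since k ≥ 1. So xy^2z ∉ L.
Contradiction. Therefore L is not regular.

0^{p+k} 1^p 0^p 1^p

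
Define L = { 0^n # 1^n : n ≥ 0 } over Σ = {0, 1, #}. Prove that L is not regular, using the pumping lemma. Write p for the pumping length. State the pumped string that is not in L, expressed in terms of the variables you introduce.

0^{p+k} # 1^p

Toward a contradiction, assume L is regular with pumping length p.
Take w = 0^p # 1^p ∈ L with |w| = 2p+1 ≥ p.
The pumping lemma gives a decomposition w = xyz where |xy| ≤ p and |y| > 0.
The first p characters of w are 0's, so xy (and hence y) consists only of 0's. Write y = 0^k, 1 ≤ k ≤ p.
Pump with i = 2: xy^2z = 0^{p+k} # 1^p, which would require p+k = p. But k ≥ 1, so xy^2z ∉ L.
This contradicts the pumping lemma, so L is not regular.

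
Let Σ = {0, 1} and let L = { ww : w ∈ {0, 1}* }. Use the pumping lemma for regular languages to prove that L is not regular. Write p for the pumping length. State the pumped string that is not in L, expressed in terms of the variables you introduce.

0^{p+k} 1^p 0^p 1^p

Toward a contradiction, assume L is regular with pumping length p.
Take w = 0^p 1^p 0^p 1^p = uu where u = 0^p1^p; then w ∈ L and |w| = 4p ≥ p.
By the pumping lemma, w = xyz with |xy| ≤ p and y is nonempty.
Since the first p symbols of w are all 0's and |xy| ≤ p, y lies entirely in the leading 0-block: y = 0^k for some k with 1 ≤ k ≤ p.
Pump with i = 2: xy^2z = 0^{p+k} 1^p 0^p 1^p, of length 4p+k. Suppose this equals vv. The string starts with 0 and ends with 1, so v does too; thus the boundary between the two copies of v is a 1→0 transition. There is exactly one such transition, at position 2p+k, so |v| = 2p+k and |vv| = 4p+2k ≠ 4p+k since k ≥ 1. So xy^2z ∉ L.
Contradiction. Therefore L is not regular.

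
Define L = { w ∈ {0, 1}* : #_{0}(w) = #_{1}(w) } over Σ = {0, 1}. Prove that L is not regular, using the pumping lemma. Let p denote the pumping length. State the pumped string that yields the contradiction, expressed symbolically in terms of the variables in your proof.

Toward a contradiction, assume L is regular with pumping length p.
Choose w = 0^p 1^p ∈ L with |w| = 2p ≥ p.
Write w = xyz as guaranteed by the lemma, with |xy| ≤ p and |y| > 0.
The first p characters of w are 0's, so xy (and hence y) consists only of 0's. Write y = 0^k, 1 ≤ k ≤ p.
Pump with i = 2: xy^2z = 0^{p+k} 1^p has p+k occurrences of 0 but only p of 1. Since k ≥ 1 the counts differ, so xy^2z ∉ L.
Contradiction. Therefore L is not regular.

0^{p+k} 1^p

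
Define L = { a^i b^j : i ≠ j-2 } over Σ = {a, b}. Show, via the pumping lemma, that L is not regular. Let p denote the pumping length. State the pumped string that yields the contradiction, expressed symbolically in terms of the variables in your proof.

Toward a contradiction, assume L is regular with pumping length p.
Choose w = a^p b^{p+p!+2}. Since p ≠ (p+p!+2)-2 = p+p!, w ∈ L; and |w| ≥ p.
Write w = xyz as guaranteed by the lemma, with |xy| ≤ p and y is nonempty.
The first p characters of w are a's, so xy (and hence y) consists only of a's. Write y = a^k, 1 ≤ k ≤ p.
Since 1 ≤ k ≤ p, k divides p!; set t = 1 + p!/k. Then xy^t z has p + (p!/k)·k = p + p! copies of a. Now the a-count is p+p! and (b-count)-2 = (p+p!+2)-2 = p+p!, so i ≠ j-2 fails. So xy^t z = a^{p+p!} b^{p+p!+2} ∉ L.
This contradicts the pumping lemma, so L is not regular.

a^{p+p!} b^{p+p!+2}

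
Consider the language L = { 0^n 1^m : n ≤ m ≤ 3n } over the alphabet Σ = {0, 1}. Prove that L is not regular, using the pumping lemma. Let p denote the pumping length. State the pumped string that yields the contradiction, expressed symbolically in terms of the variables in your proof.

Toward a contradiction, assume L is regular with pumping length p.
Take w = 0^p 1^p ∈ L (since p ≤ p ≤ 3p), with |w| = 2p ≥ p.
The pumping lemma gives a decomposition w = xyz where |xy| ≤ p and y is nonempty.
The first p characters of w are 0's, so xy (and hence y) consists only of 0's. Write y = 0^k, 1 ≤ k ≤ p.
Pump with i = 2: xy^2z = 0^{p+k} 1^p. Now n = p+k > p = m, so the condition n ≤ m fails. Thus xy^2z ∉ L.
This is a contradiction; hence L is not regular.

0^{p+k} 1^p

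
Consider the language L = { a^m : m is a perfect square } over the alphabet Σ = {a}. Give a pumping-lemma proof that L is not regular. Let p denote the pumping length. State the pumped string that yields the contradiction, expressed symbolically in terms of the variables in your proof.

a^{p²+k}

Assume L is regular; let p be its pumping constant.
Take w = a^{p²} ∈ L with |w| = p² ≥ p.
Write w = xyz as guaranteed by the lemma, with |xy| ≤ p and |y| ≥ 1.
Then y = a^k for some k with 1 ≤ k ≤ p.
Pump with i = 2: xy^2z = a^{p²+k}. Since 1 ≤ k ≤ p, p² < p²+k ≤ p²+p < (p+1)², so p²+k lies strictly between consecutive squares and is not a perfect square. So xy^2z ∉ L.
This contradicts the pumping lemma, so L is not regular.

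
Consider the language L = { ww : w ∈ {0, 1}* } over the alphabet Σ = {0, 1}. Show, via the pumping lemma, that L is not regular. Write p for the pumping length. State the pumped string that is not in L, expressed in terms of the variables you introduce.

Assume L is regular. Let p be the pumping length given by the pumping lemma.
Take w = 0^p 1^p 0^p 1^p = uu where u = 0^p1^p; then w ∈ L and |w| = 4p ≥ p.
The pumping lemma gives a decomposition w = xyz where |xy| ≤ p and y is nonempty.
Since the first p symbols of w are all 0's and |xy| ≤ p, y lies entirely in the leading 0-block: y = 0^k for some k with 1 ≤ k ≤ p.
Pump with i = 2: xy^2z = 0^{p+k} 1^p 0^p 1^p, of length 4p+k. Suppose this equals vv. The string starts with 0 and ends with 1, so v does too; thus the boundary between the two copies of v is a 1→0 transition. There is exactly one such transition, at position 2p+k, so |v| = 2p+k and |vv| = 4p+2k ≠ 4p+k since k ≥ 1. So xy^2z ∉ L.
Contradiction. Therefore L is not regular.

0^{p+k} 1^p 0^p 1^p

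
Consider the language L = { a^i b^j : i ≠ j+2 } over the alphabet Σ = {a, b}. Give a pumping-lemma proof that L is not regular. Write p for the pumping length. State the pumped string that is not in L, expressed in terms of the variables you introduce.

Toward a contradiction, assume L is regular with pumping length p.
Choose w = a^p b^{p+p!-2}. Since p ≠ (p+p!-2)+2 = p+p!, w ∈ L; and |w| ≥ p.
Write w = xyz as guaranteed by the lemma, with |xy| ≤ p and |y| ≥ 1.
Because |xy| ≤ p and w begins with p copies of a, we have y = a^k with 1 ≤ k ≤ p.
Since 1 ≤ k ≤ p, k divides p!; set t = 1 + p!/k. Then xy^t z has p + (p!/k)·k = p + p! copies of a. Now the a-count is p+p! and (b-count)+2 = (p+p!-2)+2 = p+p!, so i ≠ j+2 fails. So xy^t z = a^{p+p!} b^{p+p!-2} ∉ L.
Contradiction. Therefore L is not regular.

a^{p+p!} b^{p+p!-2}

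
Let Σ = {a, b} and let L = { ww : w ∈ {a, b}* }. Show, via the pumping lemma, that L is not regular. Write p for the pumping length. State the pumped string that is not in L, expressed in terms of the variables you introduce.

Assume L is regular. Let p be the pumping length given by the pumping lemma.
Take w = a^p b^p a^p b^p = uu where u = a^pb^p; then w ∈ L and |w| = 4p ≥ p.
The pumping lemma gives a decomposition w = xyz where |xy| ≤ p and y is nonempty.
The first p characters of w are a's, so xy (and hence y) consists only of a's. Write y = a^k, 1 ≤ k ≤ p.
Pump with i = 2: xy^2z = a^{p+k} b^p a^p b^p, of length 4p+k. Suppose this equals vv. The string starts with a and ends with b, so v does too; thus the boundary between the two copies of v is a b→a transition. There is exactly one such transition, at position 2p+k, so |v| = 2p+k and |vv| = 4p+2k ≠ 4p+k since k ≥ 1. So xy^2z ∉ L.
Contradiction. Therefore L is not regular.

a^{p+k} b^p a^p b^p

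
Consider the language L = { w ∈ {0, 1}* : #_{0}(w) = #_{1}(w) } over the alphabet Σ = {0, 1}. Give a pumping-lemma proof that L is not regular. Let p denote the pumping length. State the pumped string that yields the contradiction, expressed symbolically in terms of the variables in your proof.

0^{p+k} 1^p

Assume L is regular; let p be its pumping constant.
Choose w = 0^p 1^p ∈ L with |w| = 2p ≥ p.
By the pumping lemma, w = xyz with |xy| ≤ p and y is nonempty.
Since the first p symbols of w are all 0's and |xy| ≤ p, y lies entirely in the leading 0-block: y = 0^k for some k with 1 ≤ k ≤ p.
Pump with i = 2: xy^2z = 0^{p+k} 1^p has p+k occurrences of 0 but only p of 1. Since k ≥ 1 the counts differ, so xy^2z ∉ L.
Contradiction. Therefore L is not regular.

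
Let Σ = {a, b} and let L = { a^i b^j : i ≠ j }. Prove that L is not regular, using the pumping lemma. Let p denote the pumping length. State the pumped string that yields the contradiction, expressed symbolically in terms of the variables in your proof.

Assume L is regular. Let p be the pumping length given by the pumping lemma.
Choose w = a^p b^{p+p!}. Since p ≠ p+p!, w ∈ L; and |w| ≥ p.
The pumping lemma gives a decomposition w = xyz where |xy| ≤ p and |y| > 0.
Because |xy| ≤ p and w begins with p copies of a, we have y = a^k with 1 ≤ k ≤ p.
Since 1 ≤ k ≤ p, k divides p!; set t = 1 + p!/k. Then xy^t z has p + (p!/k)·k = p + p! copies of a. Now the a-count equals the b-count, so i ≠ j fails. So xy^t z = a^{p+p!} b^{p+p!} ∉ L.
Contradiction. Therefore L is not regular.

a^{p+p!} b^{p+p!}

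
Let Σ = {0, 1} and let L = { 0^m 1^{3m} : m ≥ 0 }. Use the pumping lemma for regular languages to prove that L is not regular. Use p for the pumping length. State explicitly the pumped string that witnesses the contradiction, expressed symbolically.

0^{p+k} 1^{3p}

Assume L is regular; let p be its pumping constant.
Let w = 0^p 1^{3p} ∈ L; note |w| = 4p ≥ p.
The pumping lemma gives a decomposition w = xyz where |xy| ≤ p and |y| ≥ 1.
Since the first p symbols of w are all 0's and |xy| ≤ p, y lies entirely in the leading 0-block: y = 0^k for some k with 1 ≤ k ≤ p.
Pump with i = 2: xy^2z = 0^{p+k} 1^{3p}. For this to lie in L we would need 3p = 3(p+k), which forces k = 0. But k ≥ 1, so xy^2z ∉ L.
This contradicts the pumping lemma, so L is not regular.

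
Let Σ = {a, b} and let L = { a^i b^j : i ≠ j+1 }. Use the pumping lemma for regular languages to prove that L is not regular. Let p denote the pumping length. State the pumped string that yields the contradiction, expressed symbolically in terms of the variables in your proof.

Assume L is regular. Let p be the pumping length given by the pumping lemma.
Choose w = a^p b^{p+p!-1}. Since p ≠ (p+p!-1)+1 = p+p!, w ∈ L; and |w| ≥ p.
The pumping lemma gives a decomposition w = xyz where |xy| ≤ p and |y| ≥ 1.
Because |xy| ≤ p and w begins with p copies of a, we have y = a^k with 1 ≤ k ≤ p.
Since 1 ≤ k ≤ p, k divides p!; set t = 1 + p!/k. Then xy^t z has p + (p!/k)·k = p + p! copies of a. Now the a-count is p+p! and (b-count)+1 = (p+p!-1)+1 = p+p!, so i ≠ j+1 fails. So xy^t z = a^{p+p!} b^{p+p!-1} ∉ L.
This contradicts the pumping lemma, so L is not regular.

a^{p+p!} b^{p+p!-1}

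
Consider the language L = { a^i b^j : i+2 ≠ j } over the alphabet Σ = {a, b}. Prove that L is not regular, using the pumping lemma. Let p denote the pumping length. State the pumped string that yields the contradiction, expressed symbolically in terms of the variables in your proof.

a^{p+p!} b^{p+p!+2}

Toward a contradiction, assume L is regular with pumping length p.
Choose w = a^p b^{p+p!+2}. Since p ≠ (p+p!+2)-2 = p+p!, w ∈ L; and |w| ≥ p.
Write w = xyz as guaranteed by the lemma, with |xy| ≤ p and |y| ≥ 1.
Because |xy| ≤ p and w begins with p copies of a, we have y = a^k with 1 ≤ k ≤ p.
Since 1 ≤ k ≤ p, k divides p!; set t = 1 + p!/k. Then xy^t z has p + (p!/k)·k = p + p! copies of a. Now the a-count is p+p! and (b-count)-2 = (p+p!+2)-2 = p+p!, so i+2 ≠ j fails. So xy^t z = a^{p+p!} b^{p+p!+2} ∉ L.
This is a contradiction; hence L is not regular.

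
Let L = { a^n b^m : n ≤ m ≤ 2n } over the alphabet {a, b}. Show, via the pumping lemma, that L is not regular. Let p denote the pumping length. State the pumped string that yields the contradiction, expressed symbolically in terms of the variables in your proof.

a^{p+k} b^p

Assume L is regular; let p be its pumping constant.
Take w = a^p b^p ∈ L (since p ≤ p ≤ 2p), with |w| = 2p ≥ p.
The pumping lemma gives a decomposition w = xyz where |xy| ≤ p and y is nonempty.
Since the first p symbols of w are all a's and |xy| ≤ p, y lies entirely in the leading a-block: y = a^k for some k with 1 ≤ k ≤ p.
Pump with i = 2: xy^2z = a^{p+k} b^p. Now n = p+k > p = m, so the condition n ≤ m fails. Thus xy^2z ∉ L.
This contradicts the pumping lemma, so L is not regular.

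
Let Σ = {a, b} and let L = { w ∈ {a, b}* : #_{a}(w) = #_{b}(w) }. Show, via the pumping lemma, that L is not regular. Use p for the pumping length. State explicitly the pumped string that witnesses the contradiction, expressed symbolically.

Toward a contradiction, assume L is regular with pumping length p.
Choose w = a^p b^p ∈ L with |w| = 2p ≥ p.
By the pumping lemma, w = xyz with |xy| ≤ p and |y| ≥ 1.
Because |xy| ≤ p and w begins with p copies of a, we have y = a^k with 1 ≤ k ≤ p.
Pump with i = 2: xy^2z = a^{p+k} b^p has p+k occurrences of a but only p of b. Since k ≥ 1 the counts differ, so xy^2z ∉ L.
This is a contradiction; hence L is not regular.

a^{p+k} b^p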